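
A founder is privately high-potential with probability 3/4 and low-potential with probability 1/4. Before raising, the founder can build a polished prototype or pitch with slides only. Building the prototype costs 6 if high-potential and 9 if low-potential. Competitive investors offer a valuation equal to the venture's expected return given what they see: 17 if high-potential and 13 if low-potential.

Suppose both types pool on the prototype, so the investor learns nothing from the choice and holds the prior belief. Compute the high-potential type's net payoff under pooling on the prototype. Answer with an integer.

10

Pooled valuation = 3/4·17 + 1/4·13 = 16.
high-potential pays cost 6 for the prototype, so net payoff = 16 − 6 = 10.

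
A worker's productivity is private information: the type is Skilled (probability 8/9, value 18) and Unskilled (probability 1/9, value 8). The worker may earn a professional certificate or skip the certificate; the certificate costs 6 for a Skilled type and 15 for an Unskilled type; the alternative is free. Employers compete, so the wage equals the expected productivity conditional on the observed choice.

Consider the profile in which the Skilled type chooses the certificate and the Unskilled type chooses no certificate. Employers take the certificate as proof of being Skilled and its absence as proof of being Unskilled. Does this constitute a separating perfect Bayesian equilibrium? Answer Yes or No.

Yes

Under these beliefs, the certificate earns wage 18 and no certificate earns wage 8.
Skilled: the certificate nets 18 − 6 = 12; no certificate nets 8. Skilled prefers the certificate.
Unskilled: the certificate nets 18 − 15 = 3; no certificate nets 8. Unskilled prefers no certificate.
Neither type deviates, so the separating profile is an equilibrium.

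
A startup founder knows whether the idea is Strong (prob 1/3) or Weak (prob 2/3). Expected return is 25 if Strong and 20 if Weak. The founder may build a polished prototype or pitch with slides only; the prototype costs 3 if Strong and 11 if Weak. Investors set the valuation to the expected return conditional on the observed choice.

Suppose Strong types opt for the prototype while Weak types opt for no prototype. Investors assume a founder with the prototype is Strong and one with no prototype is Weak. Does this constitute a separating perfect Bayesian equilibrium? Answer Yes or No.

Yes

Under these beliefs, the prototype earns valuation 25 and no prototype earns valuation 20.
Strong: the prototype nets 25 − 3 = 22; no prototype nets 20. Strong prefers the prototype.
Weak: the prototype nets 25 − 11 = 14; no prototype nets 20. Weak prefers no prototype.
Neither type deviates, so the separating profile is an equilibrium.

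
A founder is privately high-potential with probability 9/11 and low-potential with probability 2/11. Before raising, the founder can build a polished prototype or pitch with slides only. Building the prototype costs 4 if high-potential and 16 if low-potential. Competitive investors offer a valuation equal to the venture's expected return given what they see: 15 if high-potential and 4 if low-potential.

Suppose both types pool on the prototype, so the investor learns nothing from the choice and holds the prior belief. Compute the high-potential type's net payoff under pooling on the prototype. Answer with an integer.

Pooled valuation = 9/11·15 + 2/11·4 = 13.
high-potential pays cost 4 for the prototype, so net payoff = 13 − 4 = 9.

9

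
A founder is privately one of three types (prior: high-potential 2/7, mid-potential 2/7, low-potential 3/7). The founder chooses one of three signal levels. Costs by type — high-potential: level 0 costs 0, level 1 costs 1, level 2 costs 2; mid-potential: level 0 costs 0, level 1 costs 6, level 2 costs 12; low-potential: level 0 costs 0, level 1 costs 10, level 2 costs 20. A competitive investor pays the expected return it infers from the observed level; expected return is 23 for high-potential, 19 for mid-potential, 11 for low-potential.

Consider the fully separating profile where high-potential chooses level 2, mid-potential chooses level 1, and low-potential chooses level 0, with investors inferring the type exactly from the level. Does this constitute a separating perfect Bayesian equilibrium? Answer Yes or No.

Yes

Separating valuations: level 2 → 23, level 1 → 19, level 0 → 11.
high-potential (assigned level 2): level 0: 11 − 0 = 11; level 1: 19 − 1 = 18; level 2: 23 − 2 = 21. high-potential stays.
mid-potential (assigned level 1): level 0: 11 − 0 = 11; level 1: 19 − 6 = 13; level 2: 23 − 12 = 11. mid-potential stays.
low-potential (assigned level 0): level 0: 11 − 0 = 11; level 1: 19 − 10 = 9; level 2: 23 − 20 = 3. low-potential stays.
Every type prefers its assigned level; separation holds.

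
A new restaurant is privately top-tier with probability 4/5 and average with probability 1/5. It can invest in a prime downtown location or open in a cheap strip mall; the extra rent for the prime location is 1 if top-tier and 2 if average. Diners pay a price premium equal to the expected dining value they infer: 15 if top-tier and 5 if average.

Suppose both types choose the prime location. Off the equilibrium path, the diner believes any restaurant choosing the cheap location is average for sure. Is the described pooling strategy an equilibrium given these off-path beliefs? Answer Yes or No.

On path, the diner holds the prior and pays 4/5·15 + 1/5·5 = 13. Off path (the cheap location), believing average, it pays 5.
top-tier: the prime location nets 13 − 1 = 12; the cheap location nets 5. top-tier stays.
average: the prime location nets 13 − 2 = 11; the cheap location nets 5. average stays.
No type deviates, so pooling is sustained.

Yes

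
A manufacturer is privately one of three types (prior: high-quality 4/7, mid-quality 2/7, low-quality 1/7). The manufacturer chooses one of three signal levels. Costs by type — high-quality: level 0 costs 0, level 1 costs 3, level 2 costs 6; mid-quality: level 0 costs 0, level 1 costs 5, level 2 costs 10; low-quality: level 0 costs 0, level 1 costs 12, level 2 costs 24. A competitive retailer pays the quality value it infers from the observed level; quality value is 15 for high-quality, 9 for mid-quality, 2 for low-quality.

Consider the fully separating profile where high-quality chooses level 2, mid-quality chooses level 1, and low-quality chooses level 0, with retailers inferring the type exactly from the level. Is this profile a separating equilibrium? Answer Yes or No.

Separating prices: level 2 → 15, level 1 → 9, level 0 → 2.
high-quality (assigned level 2): level 0: 2 − 0 = 2; level 1: 9 − 3 = 6; level 2: 15 − 6 = 9. high-quality stays.
mid-quality (assigned level 1): level 0: 2 − 0 = 2; level 1: 9 − 5 = 4; level 2: 15 − 10 = 5. mid-quality prefers level 2.
low-quality (assigned level 0): level 0: 2 − 0 = 2; level 1: 9 − 12 = -3; level 2: 15 − 24 = -9. low-quality stays.
At least one type deviates; the separating profile fails.

No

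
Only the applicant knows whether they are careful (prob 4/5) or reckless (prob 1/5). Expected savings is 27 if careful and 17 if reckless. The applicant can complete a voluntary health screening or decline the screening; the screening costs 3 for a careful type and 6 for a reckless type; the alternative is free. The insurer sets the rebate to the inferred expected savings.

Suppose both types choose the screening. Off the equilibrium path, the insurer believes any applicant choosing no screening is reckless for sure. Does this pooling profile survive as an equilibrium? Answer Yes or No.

Yes

On path, the insurer holds the prior and pays 4/5·27 + 1/5·17 = 25. Off path (no screening), believing reckless, it pays 17.
careful: the screening nets 25 − 3 = 22; no screening nets 17. careful stays.
reckless: the screening nets 25 − 6 = 19; no screening nets 17. reckless stays.
No type deviates, so pooling is sustained.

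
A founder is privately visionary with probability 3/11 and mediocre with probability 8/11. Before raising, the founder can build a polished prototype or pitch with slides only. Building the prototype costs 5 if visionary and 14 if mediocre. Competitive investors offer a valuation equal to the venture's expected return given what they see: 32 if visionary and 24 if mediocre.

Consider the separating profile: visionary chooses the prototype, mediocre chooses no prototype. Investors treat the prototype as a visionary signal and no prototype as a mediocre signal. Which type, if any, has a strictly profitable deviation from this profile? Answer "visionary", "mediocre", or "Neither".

The prototype pays 32; no prototype pays 24.
visionary: assigned the prototype, nets 32 − 5 = 27; deviating to no prototype nets 24.
mediocre: assigned no prototype, nets 24; deviating to the prototype nets 32 − 14 = 18.
Both types strictly prefer their assigned action; no profitable deviation.

Neither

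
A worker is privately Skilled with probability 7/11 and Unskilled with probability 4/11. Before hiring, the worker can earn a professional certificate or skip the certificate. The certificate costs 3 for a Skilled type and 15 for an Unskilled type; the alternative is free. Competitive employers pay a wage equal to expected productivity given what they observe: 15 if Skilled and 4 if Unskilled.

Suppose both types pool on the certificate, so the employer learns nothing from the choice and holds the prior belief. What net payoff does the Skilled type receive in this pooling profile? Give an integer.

Pooled wage = 7/11·15 + 4/11·4 = 11.
Skilled pays cost 3 for the certificate, so net payoff = 11 − 3 = 8.

8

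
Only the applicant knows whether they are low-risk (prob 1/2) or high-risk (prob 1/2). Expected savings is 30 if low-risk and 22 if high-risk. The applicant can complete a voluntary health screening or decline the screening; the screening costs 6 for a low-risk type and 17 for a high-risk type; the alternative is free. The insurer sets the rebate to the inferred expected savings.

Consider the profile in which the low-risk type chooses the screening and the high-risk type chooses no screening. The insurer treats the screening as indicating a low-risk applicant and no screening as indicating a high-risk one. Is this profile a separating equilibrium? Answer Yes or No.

Under these beliefs, the screening earns rebate 30 and no screening earns rebate 22.
low-risk: the screening nets 30 − 6 = 24; no screening nets 22. low-risk prefers the screening.
high-risk: the screening nets 30 − 17 = 13; no screening nets 22. high-risk prefers no screening.
Neither type deviates, so the separating profile is an equilibrium.

Yes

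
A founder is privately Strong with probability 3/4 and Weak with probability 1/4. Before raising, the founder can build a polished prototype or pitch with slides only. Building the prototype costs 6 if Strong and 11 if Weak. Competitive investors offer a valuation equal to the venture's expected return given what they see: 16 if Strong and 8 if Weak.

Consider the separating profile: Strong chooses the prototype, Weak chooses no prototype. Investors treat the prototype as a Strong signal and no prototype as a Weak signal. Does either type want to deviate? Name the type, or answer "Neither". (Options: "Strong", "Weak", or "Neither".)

The prototype pays 16; no prototype pays 8.
Strong: assigned the prototype, nets 16 − 6 = 10; deviating to no prototype nets 8.
Weak: assigned no prototype, nets 8; deviating to the prototype nets 16 − 11 = 5.
Both types strictly prefer their assigned action; no profitable deviation.

Neither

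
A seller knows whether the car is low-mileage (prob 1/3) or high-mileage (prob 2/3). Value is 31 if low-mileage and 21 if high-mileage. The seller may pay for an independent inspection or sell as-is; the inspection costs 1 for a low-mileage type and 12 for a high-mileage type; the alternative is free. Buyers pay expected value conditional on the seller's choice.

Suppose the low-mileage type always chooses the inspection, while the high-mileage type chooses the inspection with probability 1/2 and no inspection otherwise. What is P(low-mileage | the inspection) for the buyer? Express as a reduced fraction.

1/2

P(the inspection) = (1/3)·1 + (2/3)·(1/2) = 2/3.
By Bayes' rule, P(low-mileage | the inspection) = (1/3) / (2/3) = 1/2.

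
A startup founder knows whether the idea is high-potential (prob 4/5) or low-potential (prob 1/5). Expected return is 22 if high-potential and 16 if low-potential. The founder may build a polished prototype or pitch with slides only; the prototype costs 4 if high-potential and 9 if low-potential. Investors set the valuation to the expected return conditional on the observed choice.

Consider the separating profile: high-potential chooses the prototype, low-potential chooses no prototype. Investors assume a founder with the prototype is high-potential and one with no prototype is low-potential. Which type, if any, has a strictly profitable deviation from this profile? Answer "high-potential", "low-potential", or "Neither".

The prototype pays 22; no prototype pays 16.
high-potential: assigned the prototype, nets 22 − 4 = 18; deviating to no prototype nets 16.
low-potential: assigned no prototype, nets 16; deviating to the prototype nets 22 − 9 = 13.
Both types strictly prefer their assigned action; no profitable deviation.

Neither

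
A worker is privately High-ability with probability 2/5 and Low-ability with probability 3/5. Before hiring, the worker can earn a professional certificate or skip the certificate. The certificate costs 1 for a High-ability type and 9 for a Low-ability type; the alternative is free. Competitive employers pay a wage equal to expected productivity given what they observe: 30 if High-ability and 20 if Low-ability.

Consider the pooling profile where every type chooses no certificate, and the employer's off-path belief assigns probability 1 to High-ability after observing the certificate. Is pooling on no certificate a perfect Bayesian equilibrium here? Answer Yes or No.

No

On path, the employer holds the prior and pays 2/5·30 + 3/5·20 = 24. Off path (the certificate), believing High-ability, it pays 30.
High-ability: no certificate nets 24; the certificate nets 30 − 1 = 29. High-ability would deviate.
Low-ability: no certificate nets 24; the certificate nets 30 − 9 = 21. Low-ability stays.
A type deviates, so pooling fails.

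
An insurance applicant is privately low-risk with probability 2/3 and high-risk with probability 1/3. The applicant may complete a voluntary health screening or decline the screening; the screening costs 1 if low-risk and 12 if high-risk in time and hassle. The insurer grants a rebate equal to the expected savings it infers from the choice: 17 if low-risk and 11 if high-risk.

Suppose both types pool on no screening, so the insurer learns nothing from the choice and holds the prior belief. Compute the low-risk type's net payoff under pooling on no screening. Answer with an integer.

15

Pooled rebate = 2/3·17 + 1/3·11 = 15.
low-risk pays no cost for no screening, so net payoff = 15.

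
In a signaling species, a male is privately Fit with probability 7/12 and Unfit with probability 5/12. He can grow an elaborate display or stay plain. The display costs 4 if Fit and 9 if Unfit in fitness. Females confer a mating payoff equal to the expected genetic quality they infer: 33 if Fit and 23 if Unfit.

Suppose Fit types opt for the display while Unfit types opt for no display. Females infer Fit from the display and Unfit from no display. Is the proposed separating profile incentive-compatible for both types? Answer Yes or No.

No

Under these beliefs, the display earns mating payoff 33 and no display earns mating payoff 23.
Fit: the display nets 33 − 4 = 29; no display nets 23. Fit prefers the display.
Unfit: the display nets 33 − 9 = 24; no display nets 23. Unfit would deviate to the display.
Unfit has a profitable deviation, so the profile is not an equilibrium.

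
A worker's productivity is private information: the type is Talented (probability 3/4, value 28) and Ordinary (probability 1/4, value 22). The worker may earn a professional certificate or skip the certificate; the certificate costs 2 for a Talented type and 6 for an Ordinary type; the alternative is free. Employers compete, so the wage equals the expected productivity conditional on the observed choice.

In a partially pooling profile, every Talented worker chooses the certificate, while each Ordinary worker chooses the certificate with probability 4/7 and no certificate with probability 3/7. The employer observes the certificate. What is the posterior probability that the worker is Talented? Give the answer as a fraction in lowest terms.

P(the certificate) = (3/4)·1 + (1/4)·(4/7) = 25/28.
By Bayes' rule, P(Talented | the certificate) = (3/4) / (25/28) = 21/25.

21/25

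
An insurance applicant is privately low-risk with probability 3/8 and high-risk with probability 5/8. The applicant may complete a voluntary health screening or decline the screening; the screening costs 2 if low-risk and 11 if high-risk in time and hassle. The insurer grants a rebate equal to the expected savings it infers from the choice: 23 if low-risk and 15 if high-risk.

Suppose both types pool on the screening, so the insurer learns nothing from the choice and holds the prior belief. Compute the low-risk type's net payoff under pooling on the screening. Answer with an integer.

Pooled rebate = 3/8·23 + 5/8·15 = 18.
low-risk pays cost 2 for the screening, so net payoff = 18 − 2 = 16.

16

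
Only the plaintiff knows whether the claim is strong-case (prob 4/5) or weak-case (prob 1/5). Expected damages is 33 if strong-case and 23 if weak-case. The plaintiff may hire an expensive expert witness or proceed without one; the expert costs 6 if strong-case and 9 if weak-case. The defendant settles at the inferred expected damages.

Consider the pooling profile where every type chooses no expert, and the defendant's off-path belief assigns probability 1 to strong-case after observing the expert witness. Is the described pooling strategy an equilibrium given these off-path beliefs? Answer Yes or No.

On path, the defendant holds the prior and pays 4/5·33 + 1/5·23 = 31. Off path (the expert witness), believing strong-case, it pays 33.
strong-case: no expert nets 31; the expert witness nets 33 − 6 = 27. strong-case stays.
weak-case: no expert nets 31; the expert witness nets 33 − 9 = 24. weak-case stays.
No type deviates, so pooling is sustained.

Yes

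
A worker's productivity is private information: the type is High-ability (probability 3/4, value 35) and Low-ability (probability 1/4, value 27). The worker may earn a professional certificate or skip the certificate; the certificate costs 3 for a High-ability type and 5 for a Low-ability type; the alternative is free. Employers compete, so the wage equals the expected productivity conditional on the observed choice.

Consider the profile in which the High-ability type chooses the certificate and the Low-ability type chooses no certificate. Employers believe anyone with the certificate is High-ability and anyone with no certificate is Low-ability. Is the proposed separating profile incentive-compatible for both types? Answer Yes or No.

No

Under these beliefs, the certificate earns wage 35 and no certificate earns wage 27.
High-ability: the certificate nets 35 − 3 = 32; no certificate nets 27. High-ability prefers the certificate.
Low-ability: the certificate nets 35 − 5 = 30; no certificate nets 27. Low-ability would deviate to the certificate.
Low-ability has a profitable deviation, so the profile is not an equilibrium.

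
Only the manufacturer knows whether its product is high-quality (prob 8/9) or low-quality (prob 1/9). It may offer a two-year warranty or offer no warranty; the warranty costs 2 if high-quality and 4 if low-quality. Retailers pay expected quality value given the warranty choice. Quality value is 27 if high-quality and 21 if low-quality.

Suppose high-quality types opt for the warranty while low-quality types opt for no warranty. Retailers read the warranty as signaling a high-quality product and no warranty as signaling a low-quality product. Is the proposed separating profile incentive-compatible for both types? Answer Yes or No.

No

Under these beliefs, the warranty earns price 27 and no warranty earns price 21.
high-quality: the warranty nets 27 − 2 = 25; no warranty nets 21. high-quality prefers the warranty.
low-quality: the warranty nets 27 − 4 = 23; no warranty nets 21. low-quality would deviate to the warranty.
low-quality has a profitable deviation, so the profile is not an equilibrium.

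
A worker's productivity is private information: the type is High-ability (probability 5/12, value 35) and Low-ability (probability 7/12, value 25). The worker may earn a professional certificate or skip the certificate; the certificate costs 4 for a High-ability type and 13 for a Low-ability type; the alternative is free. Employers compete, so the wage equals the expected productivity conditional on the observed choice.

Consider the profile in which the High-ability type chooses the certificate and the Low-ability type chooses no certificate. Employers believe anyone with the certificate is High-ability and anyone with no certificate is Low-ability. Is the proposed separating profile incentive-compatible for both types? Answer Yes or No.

Yes

Under these beliefs, the certificate earns wage 35 and no certificate earns wage 25.
High-ability: the certificate nets 35 − 4 = 31; no certificate nets 25. High-ability prefers the certificate.
Low-ability: the certificate nets 35 − 13 = 22; no certificate nets 25. Low-ability prefers no certificate.
Neither type deviates, so the separating profile is an equilibrium.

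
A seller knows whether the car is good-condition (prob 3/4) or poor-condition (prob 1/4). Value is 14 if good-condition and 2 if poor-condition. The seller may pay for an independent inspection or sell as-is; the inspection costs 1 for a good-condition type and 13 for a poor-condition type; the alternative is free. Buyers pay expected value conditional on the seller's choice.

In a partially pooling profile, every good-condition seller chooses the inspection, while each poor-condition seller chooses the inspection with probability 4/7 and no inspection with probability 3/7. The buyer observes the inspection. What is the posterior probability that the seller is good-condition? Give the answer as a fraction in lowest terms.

P(the inspection) = (3/4)·1 + (1/4)·(4/7) = 25/28.
By Bayes' rule, P(good-condition | the inspection) = (3/4) / (25/28) = 21/25.

21/25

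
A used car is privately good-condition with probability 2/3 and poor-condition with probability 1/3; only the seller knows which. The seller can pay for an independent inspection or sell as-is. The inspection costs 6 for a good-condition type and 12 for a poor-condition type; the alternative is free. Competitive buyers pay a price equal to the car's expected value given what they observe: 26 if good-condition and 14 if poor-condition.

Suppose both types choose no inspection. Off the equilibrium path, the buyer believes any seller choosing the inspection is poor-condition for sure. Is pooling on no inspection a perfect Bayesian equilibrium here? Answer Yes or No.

On path, the buyer holds the prior and pays 2/3·26 + 1/3·14 = 22. Off path (the inspection), believing poor-condition, it pays 14.
good-condition: no inspection nets 22; the inspection nets 14 − 6 = 8. good-condition stays.
poor-condition: no inspection nets 22; the inspection nets 14 − 12 = 2. poor-condition stays.
No type deviates, so pooling is sustained.

Yes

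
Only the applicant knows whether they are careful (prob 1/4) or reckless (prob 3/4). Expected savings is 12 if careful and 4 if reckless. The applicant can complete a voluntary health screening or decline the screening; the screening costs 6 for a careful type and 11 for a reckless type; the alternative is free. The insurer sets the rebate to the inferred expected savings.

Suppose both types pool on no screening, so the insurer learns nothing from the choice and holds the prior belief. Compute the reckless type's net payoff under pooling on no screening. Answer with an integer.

6

Pooled rebate = 1/4·12 + 3/4·4 = 6.
reckless pays no cost for no screening, so net payoff = 6.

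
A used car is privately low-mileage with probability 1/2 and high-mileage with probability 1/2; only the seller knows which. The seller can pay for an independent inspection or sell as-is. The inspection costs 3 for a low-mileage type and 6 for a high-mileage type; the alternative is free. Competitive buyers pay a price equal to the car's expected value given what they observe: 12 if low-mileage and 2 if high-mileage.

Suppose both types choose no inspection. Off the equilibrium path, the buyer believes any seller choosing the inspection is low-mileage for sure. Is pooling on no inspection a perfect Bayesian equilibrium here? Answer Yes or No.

No

On path, the buyer holds the prior and pays 1/2·12 + 1/2·2 = 7. Off path (the inspection), believing low-mileage, it pays 12.
low-mileage: no inspection nets 7; the inspection nets 12 − 3 = 9. low-mileage would deviate.
high-mileage: no inspection nets 7; the inspection nets 12 − 6 = 6. high-mileage stays.
A type deviates, so pooling fails.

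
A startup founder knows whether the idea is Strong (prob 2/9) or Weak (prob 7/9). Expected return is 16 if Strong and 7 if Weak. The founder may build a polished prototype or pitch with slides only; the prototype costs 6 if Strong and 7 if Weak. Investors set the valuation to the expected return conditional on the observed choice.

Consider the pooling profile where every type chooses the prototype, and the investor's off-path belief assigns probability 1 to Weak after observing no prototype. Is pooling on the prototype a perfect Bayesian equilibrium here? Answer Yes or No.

On path, the investor holds the prior and pays 2/9·16 + 7/9·7 = 9. Off path (no prototype), believing Weak, it pays 7.
Strong: the prototype nets 9 − 6 = 3; no prototype nets 7. Strong would deviate.
Weak: the prototype nets 9 − 7 = 2; no prototype nets 7. Weak would deviate.
A type deviates, so pooling fails.

No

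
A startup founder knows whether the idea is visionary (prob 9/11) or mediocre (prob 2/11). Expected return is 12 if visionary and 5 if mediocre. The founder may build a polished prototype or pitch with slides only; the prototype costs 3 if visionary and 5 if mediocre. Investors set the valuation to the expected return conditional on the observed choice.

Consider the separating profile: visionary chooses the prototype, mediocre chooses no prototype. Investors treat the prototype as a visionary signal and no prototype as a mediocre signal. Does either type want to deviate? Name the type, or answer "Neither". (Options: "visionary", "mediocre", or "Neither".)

The prototype pays 12; no prototype pays 5.
visionary: assigned the prototype, nets 12 − 3 = 9; deviating to no prototype nets 5.
mediocre: assigned no prototype, nets 5; deviating to the prototype nets 12 − 5 = 7.
The mediocre type gains 2 by deviating.

mediocre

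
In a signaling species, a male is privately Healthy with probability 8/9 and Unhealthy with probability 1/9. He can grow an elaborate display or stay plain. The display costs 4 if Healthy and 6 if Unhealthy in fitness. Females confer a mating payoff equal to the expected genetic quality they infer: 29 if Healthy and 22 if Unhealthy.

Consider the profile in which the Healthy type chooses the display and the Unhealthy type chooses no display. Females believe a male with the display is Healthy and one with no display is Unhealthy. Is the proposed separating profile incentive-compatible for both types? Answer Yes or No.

No

Under these beliefs, the display earns mating payoff 29 and no display earns mating payoff 22.
Healthy: the display nets 29 − 4 = 25; no display nets 22. Healthy prefers the display.
Unhealthy: the display nets 29 − 6 = 23; no display nets 22. Unhealthy would deviate to the display.
Unhealthy has a profitable deviation, so the profile is not an equilibrium.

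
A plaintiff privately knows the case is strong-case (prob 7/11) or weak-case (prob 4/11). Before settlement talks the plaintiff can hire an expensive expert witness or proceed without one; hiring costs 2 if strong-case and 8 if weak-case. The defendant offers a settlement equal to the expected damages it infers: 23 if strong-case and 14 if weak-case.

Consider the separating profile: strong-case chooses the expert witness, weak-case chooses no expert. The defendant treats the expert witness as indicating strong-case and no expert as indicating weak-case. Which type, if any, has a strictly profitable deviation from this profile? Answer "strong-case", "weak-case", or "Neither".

weak-case

The expert witness pays 23; no expert pays 14.
strong-case: assigned the expert witness, nets 23 − 2 = 21; deviating to no expert nets 14.
weak-case: assigned no expert, nets 14; deviating to the expert witness nets 23 − 8 = 15.
The weak-case type gains 1 by deviating.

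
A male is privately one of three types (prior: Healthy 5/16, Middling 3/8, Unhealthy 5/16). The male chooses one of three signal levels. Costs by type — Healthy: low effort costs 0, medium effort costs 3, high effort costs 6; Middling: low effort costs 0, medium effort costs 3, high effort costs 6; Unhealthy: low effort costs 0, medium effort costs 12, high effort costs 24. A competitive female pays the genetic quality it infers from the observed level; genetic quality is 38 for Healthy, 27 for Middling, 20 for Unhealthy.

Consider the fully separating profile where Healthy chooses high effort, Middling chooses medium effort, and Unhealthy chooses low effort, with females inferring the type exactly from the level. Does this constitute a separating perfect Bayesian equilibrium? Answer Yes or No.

No

Separating mating payoffs: high effort → 38, medium effort → 27, low effort → 20.
Healthy (assigned high effort): low effort: 20 − 0 = 20; medium effort: 27 − 3 = 24; high effort: 38 − 6 = 32. Healthy stays.
Middling (assigned medium effort): low effort: 20 − 0 = 20; medium effort: 27 − 3 = 24; high effort: 38 − 6 = 32. Middling prefers high effort.
Unhealthy (assigned low effort): low effort: 20 − 0 = 20; medium effort: 27 − 12 = 15; high effort: 38 − 24 = 14. Unhealthy stays.
At least one type deviates; the separating profile fails.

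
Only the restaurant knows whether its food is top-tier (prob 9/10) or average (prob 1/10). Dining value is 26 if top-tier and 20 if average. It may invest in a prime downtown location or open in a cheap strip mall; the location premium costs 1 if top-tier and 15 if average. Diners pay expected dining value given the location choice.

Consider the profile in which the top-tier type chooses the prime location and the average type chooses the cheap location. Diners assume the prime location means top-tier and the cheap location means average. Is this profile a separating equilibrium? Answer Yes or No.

Under these beliefs, the prime location earns price premium 26 and the cheap location earns price premium 20.
top-tier: the prime location nets 26 − 1 = 25; the cheap location nets 20. top-tier prefers the prime location.
average: the prime location nets 26 − 15 = 11; the cheap location nets 20. average prefers the cheap location.
Neither type deviates, so the separating profile is an equilibrium.

Yes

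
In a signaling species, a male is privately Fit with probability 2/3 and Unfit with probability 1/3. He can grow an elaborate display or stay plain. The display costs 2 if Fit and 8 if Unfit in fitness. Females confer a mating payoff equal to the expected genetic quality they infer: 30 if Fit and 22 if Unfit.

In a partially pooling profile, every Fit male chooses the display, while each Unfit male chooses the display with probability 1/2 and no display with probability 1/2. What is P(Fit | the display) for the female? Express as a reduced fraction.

P(the display) = (2/3)·1 + (1/3)·(1/2) = 5/6.
By Bayes' rule, P(Fit | the display) = (2/3) / (5/6) = 4/5.

4/5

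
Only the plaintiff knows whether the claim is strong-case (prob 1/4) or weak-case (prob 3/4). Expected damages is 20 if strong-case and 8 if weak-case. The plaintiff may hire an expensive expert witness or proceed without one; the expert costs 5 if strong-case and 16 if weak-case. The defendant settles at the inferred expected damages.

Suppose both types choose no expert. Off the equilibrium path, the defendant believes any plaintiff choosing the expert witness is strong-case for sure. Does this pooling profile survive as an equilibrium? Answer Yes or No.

No

On path, the defendant holds the prior and pays 1/4·20 + 3/4·8 = 11. Off path (the expert witness), believing strong-case, it pays 20.
strong-case: no expert nets 11; the expert witness nets 20 − 5 = 15. strong-case would deviate.
weak-case: no expert nets 11; the expert witness nets 20 − 16 = 4. weak-case stays.
A type deviates, so pooling fails.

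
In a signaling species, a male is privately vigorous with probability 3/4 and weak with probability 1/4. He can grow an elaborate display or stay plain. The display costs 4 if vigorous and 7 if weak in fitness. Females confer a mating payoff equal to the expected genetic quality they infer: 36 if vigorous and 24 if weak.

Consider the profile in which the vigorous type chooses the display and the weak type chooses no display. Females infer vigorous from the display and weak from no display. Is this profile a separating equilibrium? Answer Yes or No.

No

Under these beliefs, the display earns mating payoff 36 and no display earns mating payoff 24.
vigorous: the display nets 36 − 4 = 32; no display nets 24. vigorous prefers the display.
weak: the display nets 36 − 7 = 29; no display nets 24. weak would deviate to the display.
weak has a profitable deviation, so the profile is not an equilibrium.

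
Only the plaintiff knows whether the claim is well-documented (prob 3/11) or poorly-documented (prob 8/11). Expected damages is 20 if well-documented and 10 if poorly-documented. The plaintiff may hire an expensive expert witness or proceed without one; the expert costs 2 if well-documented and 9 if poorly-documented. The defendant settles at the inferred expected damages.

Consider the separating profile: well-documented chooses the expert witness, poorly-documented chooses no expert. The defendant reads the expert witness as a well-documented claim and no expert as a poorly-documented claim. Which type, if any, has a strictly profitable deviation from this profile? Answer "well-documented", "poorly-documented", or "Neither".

The expert witness pays 20; no expert pays 10.
well-documented: assigned the expert witness, nets 20 − 2 = 18; deviating to no expert nets 10.
poorly-documented: assigned no expert, nets 10; deviating to the expert witness nets 20 − 9 = 11.
The poorly-documented type gains 1 by deviating.

poorly-documented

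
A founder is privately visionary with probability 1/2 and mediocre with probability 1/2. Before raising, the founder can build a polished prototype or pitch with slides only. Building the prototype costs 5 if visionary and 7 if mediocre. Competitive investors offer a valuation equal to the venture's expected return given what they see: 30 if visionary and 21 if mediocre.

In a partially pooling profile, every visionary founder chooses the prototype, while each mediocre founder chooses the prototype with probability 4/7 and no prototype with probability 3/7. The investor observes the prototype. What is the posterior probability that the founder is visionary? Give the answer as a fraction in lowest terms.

7/11

P(the prototype) = (1/2)·1 + (1/2)·(4/7) = 11/14.
By Bayes' rule, P(visionary | the prototype) = (1/2) / (11/14) = 7/11.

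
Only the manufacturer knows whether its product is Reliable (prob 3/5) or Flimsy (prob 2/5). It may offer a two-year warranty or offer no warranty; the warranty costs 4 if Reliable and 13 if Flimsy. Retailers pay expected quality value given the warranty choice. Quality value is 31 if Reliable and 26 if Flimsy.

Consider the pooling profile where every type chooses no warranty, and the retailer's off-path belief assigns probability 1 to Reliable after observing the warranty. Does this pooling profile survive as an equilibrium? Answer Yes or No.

Yes

On path, the retailer holds the prior and pays 3/5·31 + 2/5·26 = 29. Off path (the warranty), believing Reliable, it pays 31.
Reliable: no warranty nets 29; the warranty nets 31 − 4 = 27. Reliable stays.
Flimsy: no warranty nets 29; the warranty nets 31 − 13 = 18. Flimsy stays.
No type deviates, so pooling is sustained.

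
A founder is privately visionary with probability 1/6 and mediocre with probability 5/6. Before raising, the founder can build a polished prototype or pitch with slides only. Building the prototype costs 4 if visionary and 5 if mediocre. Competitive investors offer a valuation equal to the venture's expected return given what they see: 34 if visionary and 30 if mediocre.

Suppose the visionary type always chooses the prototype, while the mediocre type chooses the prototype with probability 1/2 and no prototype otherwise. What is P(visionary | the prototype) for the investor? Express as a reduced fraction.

P(the prototype) = (1/6)·1 + (5/6)·(1/2) = 7/12.
By Bayes' rule, P(visionary | the prototype) = (1/6) / (7/12) = 2/7.

2/7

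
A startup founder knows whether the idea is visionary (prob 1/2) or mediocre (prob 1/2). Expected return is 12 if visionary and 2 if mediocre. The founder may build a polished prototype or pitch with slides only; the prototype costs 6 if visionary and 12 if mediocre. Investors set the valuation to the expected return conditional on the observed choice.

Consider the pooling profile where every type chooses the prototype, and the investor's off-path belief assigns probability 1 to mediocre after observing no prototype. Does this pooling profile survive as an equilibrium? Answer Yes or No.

No

On path, the investor holds the prior and pays 1/2·12 + 1/2·2 = 7. Off path (no prototype), believing mediocre, it pays 2.
visionary: the prototype nets 7 − 6 = 1; no prototype nets 2. visionary would deviate.
mediocre: the prototype nets 7 − 12 = -5; no prototype nets 2. mediocre would deviate.
A type deviates, so pooling fails.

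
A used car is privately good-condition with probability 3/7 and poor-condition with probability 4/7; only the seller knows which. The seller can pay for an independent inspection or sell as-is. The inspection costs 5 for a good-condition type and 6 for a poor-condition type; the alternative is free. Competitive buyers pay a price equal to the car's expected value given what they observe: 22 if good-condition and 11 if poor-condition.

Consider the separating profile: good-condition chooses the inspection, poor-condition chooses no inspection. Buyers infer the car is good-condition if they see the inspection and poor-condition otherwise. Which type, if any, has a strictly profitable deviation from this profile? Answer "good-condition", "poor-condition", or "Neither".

poor-condition

The inspection pays 22; no inspection pays 11.
good-condition: assigned the inspection, nets 22 − 5 = 17; deviating to no inspection nets 11.
poor-condition: assigned no inspection, nets 11; deviating to the inspection nets 22 − 6 = 16.
The poor-condition type gains 5 by deviating.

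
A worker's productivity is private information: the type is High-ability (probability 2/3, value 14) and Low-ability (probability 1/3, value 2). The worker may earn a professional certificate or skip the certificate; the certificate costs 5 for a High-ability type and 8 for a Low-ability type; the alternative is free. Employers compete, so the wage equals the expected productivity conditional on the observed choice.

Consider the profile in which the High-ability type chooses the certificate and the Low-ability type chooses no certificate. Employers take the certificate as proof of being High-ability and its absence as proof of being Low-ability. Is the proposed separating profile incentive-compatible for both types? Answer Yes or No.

No

Under these beliefs, the certificate earns wage 14 and no certificate earns wage 2.
High-ability: the certificate nets 14 − 5 = 9; no certificate nets 2. High-ability prefers the certificate.
Low-ability: the certificate nets 14 − 8 = 6; no certificate nets 2. Low-ability would deviate to the certificate.
Low-ability has a profitable deviation, so the profile is not an equilibrium.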